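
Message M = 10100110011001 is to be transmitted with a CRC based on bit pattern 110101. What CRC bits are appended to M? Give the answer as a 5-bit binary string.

Append 5 zeros: 1010011001100100000. Divide by 110101 (XOR where the leading bit is 1):
  pos 0: 101001 XOR 110101 = 011100
  pos 1: 111001 XOR 110101 = 001100
  pos 3: 110000 XOR 110101 = 000101
  pos 6: 101110 XOR 110101 = 011011
  pos 7: 110110 XOR 110101 = 000011
  pos 11: 111000 XOR 110101 = 001101
  pos 13: 110100 XOR 110101 = 000001
Remainder (last 5 bits) = 00001. This is the CRC / FCS.

00001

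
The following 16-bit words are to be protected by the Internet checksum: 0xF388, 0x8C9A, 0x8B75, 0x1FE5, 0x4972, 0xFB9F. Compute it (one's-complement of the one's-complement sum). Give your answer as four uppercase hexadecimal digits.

8F6F

One's-complement addition (fold any carry out of bit 15 back into bit 0):
  0xF388 + 0x8C9A = 0x18022 → wrap carry → 0x8023
  0x8023 + 0x8B75 = 0x10B98 → wrap carry → 0x0B99
  0x0B99 + 0x1FE5 = 0x02B7E
  0x2B7E + 0x4972 = 0x074F0
  0x74F0 + 0xFB9F = 0x1708F → wrap carry → 0x7090
One's-complement sum = 0x7090.
Checksum = ~0x7090 & 0xFFFF = 0x8F6F.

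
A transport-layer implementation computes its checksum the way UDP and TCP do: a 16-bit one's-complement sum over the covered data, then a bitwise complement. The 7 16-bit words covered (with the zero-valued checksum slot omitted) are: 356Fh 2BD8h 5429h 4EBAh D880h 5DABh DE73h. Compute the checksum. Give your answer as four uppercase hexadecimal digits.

E734

One's-complement addition (fold any carry out of bit 15 back into bit 0):
  0x356F + 0x2BD8 = 0x06147
  0x6147 + 0x5429 = 0x0B570
  0xB570 + 0x4EBA = 0x1042A → wrap carry → 0x042B
  0x042B + 0xD880 = 0x0DCAB
  0xDCAB + 0x5DAB = 0x13A56 → wrap carry → 0x3A57
  0x3A57 + 0xDE73 = 0x118CA → wrap carry → 0x18CB
One's-complement sum = 0x18CB.
Checksum = ~0x18CB & 0xFFFF = 0xE734.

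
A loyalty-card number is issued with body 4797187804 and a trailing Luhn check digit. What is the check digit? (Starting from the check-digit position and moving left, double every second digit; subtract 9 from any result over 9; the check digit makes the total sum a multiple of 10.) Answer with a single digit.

7

Partial digits right→left: 4 0 8 7 8 1 7 9 7 4
Double every second digit counting from the check-digit position (so the 1st, 3rd, 5th, ... of the partial from the right).
  doubled (with −9 where >9): 8 7 7 5 5 → sum 32
  kept as-is: 0 7 1 9 4 → sum 21
Total = 32 + 21 = 53.
Check digit = (10 − (53 mod 10)) mod 10 = 7.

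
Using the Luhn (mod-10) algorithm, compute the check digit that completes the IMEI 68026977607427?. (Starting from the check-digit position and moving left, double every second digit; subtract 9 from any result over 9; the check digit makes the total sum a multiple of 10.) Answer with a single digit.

8

Partial digits right→left: 7 2 4 7 0 6 7 7 9 6 2 0 8 6
Double every second digit counting from the check-digit position (so the 1st, 3rd, 5th, ... of the partial from the right).
  doubled (with −9 where >9): 5 8 0 5 9 4 7 → sum 38
  kept as-is: 2 7 6 7 6 0 6 → sum 34
Total = 38 + 34 = 72.
Check digit = (10 − (72 mod 10)) mod 10 = 8.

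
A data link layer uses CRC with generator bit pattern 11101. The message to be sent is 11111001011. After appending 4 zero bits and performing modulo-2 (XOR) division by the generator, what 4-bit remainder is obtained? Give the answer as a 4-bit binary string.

0110

Append 4 zeros: 111110010110000. Divide by 11101 (XOR where the leading bit is 1):
  pos 0: 11111 XOR 11101 = 00010
  pos 3: 10001 XOR 11101 = 01100
  pos 4: 11000 XOR 11101 = 00101
  pos 6: 10111 XOR 11101 = 01010
  pos 7: 10100 XOR 11101 = 01001
  pos 8: 10010 XOR 11101 = 01111
  pos 9: 11110 XOR 11101 = 00011
Remainder (last 4 bits) = 0110. This is the CRC / FCS.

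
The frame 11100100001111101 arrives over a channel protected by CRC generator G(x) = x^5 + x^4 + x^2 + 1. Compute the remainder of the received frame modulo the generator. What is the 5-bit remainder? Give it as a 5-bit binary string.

Modulo-2 division of 11100100001111101 by 110101:
  pos 0: 111001 XOR 110101 = 001100
  pos 2: 110000 XOR 110101 = 000101
  pos 5: 101001 XOR 110101 = 011100
  pos 6: 111001 XOR 110101 = 001100
  pos 8: 110011 XOR 110101 = 000110
  pos 11: 110101 XOR 110101 = 000000
Remainder = 00000 (zero — the frame passes the CRC check).

00000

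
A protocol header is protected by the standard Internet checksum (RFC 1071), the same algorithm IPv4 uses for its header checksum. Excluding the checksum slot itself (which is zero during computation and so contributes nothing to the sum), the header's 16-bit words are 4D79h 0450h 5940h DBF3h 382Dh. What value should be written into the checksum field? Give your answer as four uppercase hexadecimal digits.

40D5

One's-complement addition (fold any carry out of bit 15 back into bit 0):
  0x4D79 + 0x0450 = 0x051C9
  0x51C9 + 0x5940 = 0x0AB09
  0xAB09 + 0xDBF3 = 0x186FC → wrap carry → 0x86FD
  0x86FD + 0x382D = 0x0BF2A
One's-complement sum = 0xBF2A.
Checksum = ~0xBF2A & 0xFFFF = 0x40D5.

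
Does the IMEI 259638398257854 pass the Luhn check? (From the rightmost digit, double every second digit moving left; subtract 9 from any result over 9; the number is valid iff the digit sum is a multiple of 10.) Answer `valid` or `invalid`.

From the right, keep odd positions and double even positions (subtract 9 from any doubled value over 9):
  doubled (positions 2,4,...): 1 5 4 9 7 3 1 → sum 30
  kept (positions 1,3,...): 4 8 5 8 3 3 9 2 → sum 42
Total = 72.
72 mod 10 = 2, so the number is invalid.

invalid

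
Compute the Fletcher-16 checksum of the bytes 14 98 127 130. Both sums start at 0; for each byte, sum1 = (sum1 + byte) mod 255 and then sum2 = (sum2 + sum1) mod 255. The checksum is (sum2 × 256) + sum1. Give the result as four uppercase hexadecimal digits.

Running sums (mod 255):
  after byte 0 (14): sum1=14, sum2=14
  after byte 1 (98): sum1=112, sum2=126
  after byte 2 (127): sum1=239, sum2=110
  after byte 3 (130): sum1=114, sum2=224
Checksum = sum2·256 + sum1 = 224·256 + 114 = 57458 = 0xE072.

E072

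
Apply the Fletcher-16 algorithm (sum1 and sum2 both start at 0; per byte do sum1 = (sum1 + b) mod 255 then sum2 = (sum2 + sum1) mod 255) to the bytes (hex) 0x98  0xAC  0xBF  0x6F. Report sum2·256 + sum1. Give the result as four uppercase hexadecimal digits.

5774

Running sums (mod 255):
  after byte 0 (0x98): sum1=152, sum2=152
  after byte 1 (0xAC): sum1=69, sum2=221
  after byte 2 (0xBF): sum1=5, sum2=226
  after byte 3 (0x6F): sum1=116, sum2=87
Checksum = sum2·256 + sum1 = 87·256 + 116 = 22388 = 0x5774.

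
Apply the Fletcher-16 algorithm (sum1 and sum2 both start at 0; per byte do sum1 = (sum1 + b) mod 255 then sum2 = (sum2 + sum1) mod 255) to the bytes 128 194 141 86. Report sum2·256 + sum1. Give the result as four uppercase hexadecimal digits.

Running sums (mod 255):
  after byte 0 (128): sum1=128, sum2=128
  after byte 1 (194): sum1=67, sum2=195
  after byte 2 (141): sum1=208, sum2=148
  after byte 3 (86): sum1=39, sum2=187
Checksum = sum2·256 + sum1 = 187·256 + 39 = 47911 = 0xBB27.

BB27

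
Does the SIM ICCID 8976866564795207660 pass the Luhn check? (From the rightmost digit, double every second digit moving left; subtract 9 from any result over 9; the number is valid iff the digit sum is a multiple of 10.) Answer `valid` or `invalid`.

invalid

From the right, keep odd positions and double even positions (subtract 9 from any doubled value over 9):
  doubled (positions 2,4,...): 3 5 4 9 8 1 3 3 9 → sum 45
  kept (positions 1,3,...): 0 6 0 5 7 6 6 8 7 8 → sum 53
Total = 98.
98 mod 10 = 8, so the number is invalid.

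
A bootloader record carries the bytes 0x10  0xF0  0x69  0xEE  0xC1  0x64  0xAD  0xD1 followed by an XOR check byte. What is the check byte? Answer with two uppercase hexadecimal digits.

XOR the bytes together:
  start with 0x10
  0x10 ⊕ 0xF0 = 0xE0
  0xE0 ⊕ 0x69 = 0x89
  0x89 ⊕ 0xEE = 0x67
  0x67 ⊕ 0xC1 = 0xA6
  0xA6 ⊕ 0x64 = 0xC2
  0xC2 ⊕ 0xAD = 0x6F
  0x6F ⊕ 0xD1 = 0xBE

BE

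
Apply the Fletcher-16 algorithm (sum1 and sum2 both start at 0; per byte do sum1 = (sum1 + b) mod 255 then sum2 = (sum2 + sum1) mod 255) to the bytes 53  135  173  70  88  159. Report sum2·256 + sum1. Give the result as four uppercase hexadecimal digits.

Running sums (mod 255):
  after byte 0 (53): sum1=53, sum2=53
  after byte 1 (135): sum1=188, sum2=241
  after byte 2 (173): sum1=106, sum2=92
  after byte 3 (70): sum1=176, sum2=13
  after byte 4 (88): sum1=9, sum2=22
  after byte 5 (159): sum1=168, sum2=190
Checksum = sum2·256 + sum1 = 190·256 + 168 = 48808 = 0xBEA8.

BEA8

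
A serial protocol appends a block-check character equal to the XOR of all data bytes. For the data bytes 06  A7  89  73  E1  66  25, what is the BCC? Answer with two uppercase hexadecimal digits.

XOR the bytes together:
  start with 0x06
  0x06 ⊕ 0xA7 = 0xA1
  0xA1 ⊕ 0x89 = 0x28
  0x28 ⊕ 0x73 = 0x5B
  0x5B ⊕ 0xE1 = 0xBA
  0xBA ⊕ 0x66 = 0xDC
  0xDC ⊕ 0x25 = 0xF9

F9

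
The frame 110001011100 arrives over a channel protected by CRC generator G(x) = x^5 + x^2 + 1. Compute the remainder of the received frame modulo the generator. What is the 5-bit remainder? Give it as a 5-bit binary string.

00000

Modulo-2 division of 110001011100 by 100101:
  pos 0: 110001 XOR 100101 = 010100
  pos 1: 101000 XOR 100101 = 001101
  pos 3: 110111 XOR 100101 = 010010
  pos 4: 100101 XOR 100101 = 000000
Remainder = 00000 (zero — the frame passes the CRC check).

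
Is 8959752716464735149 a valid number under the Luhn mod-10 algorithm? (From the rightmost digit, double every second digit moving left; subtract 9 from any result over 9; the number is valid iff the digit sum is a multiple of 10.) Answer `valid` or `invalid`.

invalid

From the right, keep odd positions and double even positions (subtract 9 from any doubled value over 9):
  doubled (positions 2,4,...): 8 1 5 3 3 5 1 9 9 → sum 44
  kept (positions 1,3,...): 9 1 3 4 4 1 2 7 5 8 → sum 44
Total = 88.
88 mod 10 = 8, so the number is invalid.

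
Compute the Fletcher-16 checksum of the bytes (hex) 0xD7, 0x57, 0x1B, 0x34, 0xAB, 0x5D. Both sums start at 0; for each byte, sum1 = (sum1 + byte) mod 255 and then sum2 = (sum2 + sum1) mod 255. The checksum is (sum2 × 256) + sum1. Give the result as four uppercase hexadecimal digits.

Running sums (mod 255):
  after byte 0 (0xD7): sum1=215, sum2=215
  after byte 1 (0x57): sum1=47, sum2=7
  after byte 2 (0x1B): sum1=74, sum2=81
  after byte 3 (0x34): sum1=126, sum2=207
  after byte 4 (0xAB): sum1=42, sum2=249
  after byte 5 (0x5D): sum1=135, sum2=129
Checksum = sum2·256 + sum1 = 129·256 + 135 = 33159 = 0x8187.

8187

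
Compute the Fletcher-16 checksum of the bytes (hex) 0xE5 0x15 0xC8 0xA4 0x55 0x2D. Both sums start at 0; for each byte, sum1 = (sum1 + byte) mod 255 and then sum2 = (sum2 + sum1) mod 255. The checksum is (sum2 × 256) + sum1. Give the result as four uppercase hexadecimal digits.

Running sums (mod 255):
  after byte 0 (0xE5): sum1=229, sum2=229
  after byte 1 (0x15): sum1=250, sum2=224
  after byte 2 (0xC8): sum1=195, sum2=164
  after byte 3 (0xA4): sum1=104, sum2=13
  after byte 4 (0x55): sum1=189, sum2=202
  after byte 5 (0x2D): sum1=234, sum2=181
Checksum = sum2·256 + sum1 = 181·256 + 234 = 46570 = 0xB5EA.

B5EA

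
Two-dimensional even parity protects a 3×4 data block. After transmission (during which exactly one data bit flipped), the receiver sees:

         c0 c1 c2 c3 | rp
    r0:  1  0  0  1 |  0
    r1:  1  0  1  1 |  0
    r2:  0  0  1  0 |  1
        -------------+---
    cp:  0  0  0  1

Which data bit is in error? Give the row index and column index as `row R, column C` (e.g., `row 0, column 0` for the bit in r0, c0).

row 1, column 3

Recompute each row's even parity and compare to rp:
  r0: data parity 0, sent rp 0 → ok
  r1: data parity 1, sent rp 0 → mismatch
  r2: data parity 1, sent rp 1 → ok
Recompute each column's even parity and compare to cp:
  c0: data parity 0, sent cp 0 → ok
  c1: data parity 0, sent cp 0 → ok
  c2: data parity 0, sent cp 0 → ok
  c3: data parity 0, sent cp 1 → mismatch
Exactly one row (r1) and one column (c3) fail → the flipped bit is at their intersection.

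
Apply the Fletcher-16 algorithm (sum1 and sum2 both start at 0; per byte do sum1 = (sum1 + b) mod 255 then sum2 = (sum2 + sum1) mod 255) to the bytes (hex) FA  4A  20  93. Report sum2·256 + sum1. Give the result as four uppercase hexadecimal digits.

Running sums (mod 255):
  after byte 0 (FA): sum1=250, sum2=250
  after byte 1 (4A): sum1=69, sum2=64
  after byte 2 (20): sum1=101, sum2=165
  after byte 3 (93): sum1=248, sum2=158
Checksum = sum2·256 + sum1 = 158·256 + 248 = 40696 = 0x9EF8.

9EF8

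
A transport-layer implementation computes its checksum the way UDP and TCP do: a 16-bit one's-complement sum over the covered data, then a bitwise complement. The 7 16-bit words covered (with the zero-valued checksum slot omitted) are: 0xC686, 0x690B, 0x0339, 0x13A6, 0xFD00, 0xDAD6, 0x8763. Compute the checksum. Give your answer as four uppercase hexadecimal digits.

5A53

One's-complement addition (fold any carry out of bit 15 back into bit 0):
  0xC686 + 0x690B = 0x12F91 → wrap carry → 0x2F92
  0x2F92 + 0x0339 = 0x032CB
  0x32CB + 0x13A6 = 0x04671
  0x4671 + 0xFD00 = 0x14371 → wrap carry → 0x4372
  0x4372 + 0xDAD6 = 0x11E48 → wrap carry → 0x1E49
  0x1E49 + 0x8763 = 0x0A5AC
One's-complement sum = 0xA5AC.
Checksum = ~0xA5AC & 0xFFFF = 0x5A53.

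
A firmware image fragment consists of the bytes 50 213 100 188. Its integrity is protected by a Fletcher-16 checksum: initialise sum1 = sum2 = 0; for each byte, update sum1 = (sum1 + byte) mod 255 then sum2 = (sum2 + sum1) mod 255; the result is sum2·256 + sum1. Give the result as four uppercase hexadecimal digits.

Running sums (mod 255):
  after byte 0 (50): sum1=50, sum2=50
  after byte 1 (213): sum1=8, sum2=58
  after byte 2 (100): sum1=108, sum2=166
  after byte 3 (188): sum1=41, sum2=207
Checksum = sum2·256 + sum1 = 207·256 + 41 = 53033 = 0xCF29.

CF29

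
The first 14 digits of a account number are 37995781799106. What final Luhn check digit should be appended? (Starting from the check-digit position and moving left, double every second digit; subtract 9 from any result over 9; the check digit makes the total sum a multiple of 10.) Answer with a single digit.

4

Partial digits right→left: 6 0 1 9 9 7 1 8 7 5 9 9 7 3
Double every second digit counting from the check-digit position (so the 1st, 3rd, 5th, ... of the partial from the right).
  doubled (with −9 where >9): 3 2 9 2 5 9 5 → sum 35
  kept as-is: 0 9 7 8 5 9 3 → sum 41
Total = 35 + 41 = 76.
Check digit = (10 − (76 mod 10)) mod 10 = 4.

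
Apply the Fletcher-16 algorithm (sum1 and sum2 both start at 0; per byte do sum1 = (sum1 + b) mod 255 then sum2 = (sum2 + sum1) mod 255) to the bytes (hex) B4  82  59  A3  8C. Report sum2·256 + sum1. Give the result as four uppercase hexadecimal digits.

Running sums (mod 255):
  after byte 0 (B4): sum1=180, sum2=180
  after byte 1 (82): sum1=55, sum2=235
  after byte 2 (59): sum1=144, sum2=124
  after byte 3 (A3): sum1=52, sum2=176
  after byte 4 (8C): sum1=192, sum2=113
Checksum = sum2·256 + sum1 = 113·256 + 192 = 29120 = 0x71C0.

71C0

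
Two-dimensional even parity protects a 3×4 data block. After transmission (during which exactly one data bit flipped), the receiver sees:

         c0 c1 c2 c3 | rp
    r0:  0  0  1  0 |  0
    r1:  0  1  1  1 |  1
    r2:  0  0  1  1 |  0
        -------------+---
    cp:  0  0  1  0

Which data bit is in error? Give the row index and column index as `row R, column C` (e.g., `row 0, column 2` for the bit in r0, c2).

Recompute each row's even parity and compare to rp:
  r0: data parity 1, sent rp 0 → mismatch
  r1: data parity 1, sent rp 1 → ok
  r2: data parity 0, sent rp 0 → ok
Recompute each column's even parity and compare to cp:
  c0: data parity 0, sent cp 0 → ok
  c1: data parity 1, sent cp 0 → mismatch
  c2: data parity 1, sent cp 1 → ok
  c3: data parity 0, sent cp 0 → ok
Exactly one row (r0) and one column (c1) fail → the flipped bit is at their intersection.

row 0, column 1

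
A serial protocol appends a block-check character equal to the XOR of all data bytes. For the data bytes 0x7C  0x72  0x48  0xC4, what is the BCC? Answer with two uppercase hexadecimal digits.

82

XOR the bytes together:
  start with 0x7C
  0x7C ⊕ 0x72 = 0x0E
  0x0E ⊕ 0x48 = 0x46
  0x46 ⊕ 0xC4 = 0x82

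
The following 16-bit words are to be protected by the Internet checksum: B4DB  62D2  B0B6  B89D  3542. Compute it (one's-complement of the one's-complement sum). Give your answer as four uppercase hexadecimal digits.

49BB

One's-complement addition (fold any carry out of bit 15 back into bit 0):
  0xB4DB + 0x62D2 = 0x117AD → wrap carry → 0x17AE
  0x17AE + 0xB0B6 = 0x0C864
  0xC864 + 0xB89D = 0x18101 → wrap carry → 0x8102
  0x8102 + 0x3542 = 0x0B644
One's-complement sum = 0xB644.
Checksum = ~0xB644 & 0xFFFF = 0x49BB.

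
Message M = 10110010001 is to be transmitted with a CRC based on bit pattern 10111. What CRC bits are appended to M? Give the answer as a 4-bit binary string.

1101

Append 4 zeros: 101100100010000. Divide by 10111 (XOR where the leading bit is 1):
  pos 0: 10110 XOR 10111 = 00001
  pos 4: 10100 XOR 10111 = 00011
  pos 7: 11010 XOR 10111 = 01101
  pos 8: 11010 XOR 10111 = 01101
  pos 9: 11010 XOR 10111 = 01101
  pos 10: 11010 XOR 10111 = 01101
Remainder (last 4 bits) = 1101. This is the CRC / FCS.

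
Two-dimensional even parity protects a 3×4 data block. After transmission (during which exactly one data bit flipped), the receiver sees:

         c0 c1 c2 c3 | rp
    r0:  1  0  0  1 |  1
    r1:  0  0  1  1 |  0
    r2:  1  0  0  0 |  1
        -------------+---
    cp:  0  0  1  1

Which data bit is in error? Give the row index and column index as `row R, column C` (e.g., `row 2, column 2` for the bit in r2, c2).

Recompute each row's even parity and compare to rp:
  r0: data parity 0, sent rp 1 → mismatch
  r1: data parity 0, sent rp 0 → ok
  r2: data parity 1, sent rp 1 → ok
Recompute each column's even parity and compare to cp:
  c0: data parity 0, sent cp 0 → ok
  c1: data parity 0, sent cp 0 → ok
  c2: data parity 1, sent cp 1 → ok
  c3: data parity 0, sent cp 1 → mismatch
Exactly one row (r0) and one column (c3) fail → the flipped bit is at their intersection.

row 0, column 3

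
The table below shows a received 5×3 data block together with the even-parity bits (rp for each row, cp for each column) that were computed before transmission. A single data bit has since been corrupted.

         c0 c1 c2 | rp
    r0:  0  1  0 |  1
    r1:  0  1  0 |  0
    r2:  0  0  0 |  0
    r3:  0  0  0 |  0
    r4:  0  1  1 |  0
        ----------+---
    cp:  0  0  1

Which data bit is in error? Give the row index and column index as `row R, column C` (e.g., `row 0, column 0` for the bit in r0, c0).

row 1, column 1

Recompute each row's even parity and compare to rp:
  r0: data parity 1, sent rp 1 → ok
  r1: data parity 1, sent rp 0 → mismatch
  r2: data parity 0, sent rp 0 → ok
  r3: data parity 0, sent rp 0 → ok
  r4: data parity 0, sent rp 0 → ok
Recompute each column's even parity and compare to cp:
  c0: data parity 0, sent cp 0 → ok
  c1: data parity 1, sent cp 0 → mismatch
  c2: data parity 1, sent cp 1 → ok
Exactly one row (r1) and one column (c1) fail → the flipped bit is at their intersection.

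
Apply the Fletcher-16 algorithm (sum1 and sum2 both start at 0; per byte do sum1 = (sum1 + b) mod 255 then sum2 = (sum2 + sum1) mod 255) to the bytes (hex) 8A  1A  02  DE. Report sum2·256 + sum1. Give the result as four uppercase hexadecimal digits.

Running sums (mod 255):
  after byte 0 (8A): sum1=138, sum2=138
  after byte 1 (1A): sum1=164, sum2=47
  after byte 2 (02): sum1=166, sum2=213
  after byte 3 (DE): sum1=133, sum2=91
Checksum = sum2·256 + sum1 = 91·256 + 133 = 23429 = 0x5B85.

5B85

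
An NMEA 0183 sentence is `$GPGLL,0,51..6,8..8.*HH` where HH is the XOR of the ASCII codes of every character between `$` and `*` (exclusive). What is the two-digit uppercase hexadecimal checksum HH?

XOR the ASCII codes of the payload characters:
  'G' = 0x47 → acc = 0x47
  'P' = 0x50 → acc = 0x17
  'G' = 0x47 → acc = 0x50
  'L' = 0x4C → acc = 0x1C
  'L' = 0x4C → acc = 0x50
  ',' = 0x2C → acc = 0x7C
  '0' = 0x30 → acc = 0x4C
  ',' = 0x2C → acc = 0x60
  '5' = 0x35 → acc = 0x55
  '1' = 0x31 → acc = 0x64
  '.' = 0x2E → acc = 0x4A
  '.' = 0x2E → acc = 0x64
  '6' = 0x36 → acc = 0x52
  ',' = 0x2C → acc = 0x7E
  '8' = 0x38 → acc = 0x46
  '.' = 0x2E → acc = 0x68
  '.' = 0x2E → acc = 0x46
  '8' = 0x38 → acc = 0x7E
  '.' = 0x2E → acc = 0x50
Checksum = 0x50.

50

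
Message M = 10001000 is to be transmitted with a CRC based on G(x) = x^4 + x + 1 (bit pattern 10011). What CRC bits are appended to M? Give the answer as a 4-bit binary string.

Append 4 zeros: 100010000000. Divide by 10011 (XOR where the leading bit is 1):
  pos 0: 10001 XOR 10011 = 00010
  pos 3: 10000 XOR 10011 = 00011
  pos 6: 11000 XOR 10011 = 01011
  pos 7: 10110 XOR 10011 = 00101
Remainder (last 4 bits) = 0101. This is the CRC / FCS.

0101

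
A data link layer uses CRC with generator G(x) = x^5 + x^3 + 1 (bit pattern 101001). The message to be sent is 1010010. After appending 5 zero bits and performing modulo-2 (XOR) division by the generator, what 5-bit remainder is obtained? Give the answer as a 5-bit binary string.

00000

Append 5 zeros: 101001000000. Divide by 101001 (XOR where the leading bit is 1):
  pos 0: 101001 XOR 101001 = 000000
Remainder (last 5 bits) = 00000. This is the CRC / FCS.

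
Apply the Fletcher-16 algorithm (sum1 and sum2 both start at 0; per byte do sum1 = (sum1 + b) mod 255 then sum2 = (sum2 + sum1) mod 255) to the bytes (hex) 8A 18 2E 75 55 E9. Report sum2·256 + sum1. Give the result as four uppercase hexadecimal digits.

6585

Running sums (mod 255):
  after byte 0 (8A): sum1=138, sum2=138
  after byte 1 (18): sum1=162, sum2=45
  after byte 2 (2E): sum1=208, sum2=253
  after byte 3 (75): sum1=70, sum2=68
  after byte 4 (55): sum1=155, sum2=223
  after byte 5 (E9): sum1=133, sum2=101
Checksum = sum2·256 + sum1 = 101·256 + 133 = 25989 = 0x6585.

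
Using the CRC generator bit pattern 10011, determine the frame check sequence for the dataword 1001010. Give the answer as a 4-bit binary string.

1010

Append 4 zeros: 10010100000. Divide by 10011 (XOR where the leading bit is 1):
  pos 0: 10010 XOR 10011 = 00001
  pos 4: 11000 XOR 10011 = 01011
  pos 5: 10110 XOR 10011 = 00101
Remainder (last 4 bits) = 1010. This is the CRC / FCS.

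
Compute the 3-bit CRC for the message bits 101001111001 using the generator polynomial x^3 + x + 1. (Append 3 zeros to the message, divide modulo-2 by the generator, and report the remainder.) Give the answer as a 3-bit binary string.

111

Append 3 zeros: 101001111001000. Divide by 1011 (XOR where the leading bit is 1):
  pos 0: 1010 XOR 1011 = 0001
  pos 3: 1011 XOR 1011 = 0000
  pos 7: 1100 XOR 1011 = 0111
  pos 8: 1111 XOR 1011 = 0100
  pos 9: 1000 XOR 1011 = 0011
  pos 11: 1100 XOR 1011 = 0111
Remainder (last 3 bits) = 111. This is the CRC / FCS.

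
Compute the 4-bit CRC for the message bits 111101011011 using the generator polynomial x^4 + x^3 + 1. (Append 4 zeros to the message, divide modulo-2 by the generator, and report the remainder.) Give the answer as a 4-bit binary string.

1001

Append 4 zeros: 1111010110110000. Divide by 11001 (XOR where the leading bit is 1):
  pos 0: 11110 XOR 11001 = 00111
  pos 2: 11110 XOR 11001 = 00111
  pos 4: 11111 XOR 11001 = 00110
  pos 6: 11001 XOR 11001 = 00000
  pos 11: 10000 XOR 11001 = 01001
Remainder (last 4 bits) = 1001. This is the CRC / FCS.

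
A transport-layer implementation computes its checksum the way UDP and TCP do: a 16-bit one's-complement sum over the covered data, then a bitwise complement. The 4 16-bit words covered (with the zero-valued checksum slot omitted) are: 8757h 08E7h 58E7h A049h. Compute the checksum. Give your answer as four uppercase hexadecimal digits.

7690

One's-complement addition (fold any carry out of bit 15 back into bit 0):
  0x8757 + 0x08E7 = 0x0903E
  0x903E + 0x58E7 = 0x0E925
  0xE925 + 0xA049 = 0x1896E → wrap carry → 0x896F
One's-complement sum = 0x896F.
Checksum = ~0x896F & 0xFFFF = 0x7690.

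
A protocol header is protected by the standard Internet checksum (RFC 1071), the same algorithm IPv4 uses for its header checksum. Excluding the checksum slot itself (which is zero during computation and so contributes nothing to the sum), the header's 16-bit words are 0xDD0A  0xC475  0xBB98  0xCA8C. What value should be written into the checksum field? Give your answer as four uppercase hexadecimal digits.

D859

One's-complement addition (fold any carry out of bit 15 back into bit 0):
  0xDD0A + 0xC475 = 0x1A17F → wrap carry → 0xA180
  0xA180 + 0xBB98 = 0x15D18 → wrap carry → 0x5D19
  0x5D19 + 0xCA8C = 0x127A5 → wrap carry → 0x27A6
One's-complement sum = 0x27A6.
Checksum = ~0x27A6 & 0xFFFF = 0xD859.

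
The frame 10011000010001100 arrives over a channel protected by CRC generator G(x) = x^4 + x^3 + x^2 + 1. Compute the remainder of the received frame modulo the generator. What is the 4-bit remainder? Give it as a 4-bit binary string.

Modulo-2 division of 10011000010001100 by 11101:
  pos 0: 10011 XOR 11101 = 01110
  pos 1: 11100 XOR 11101 = 00001
  pos 5: 10001 XOR 11101 = 01100
  pos 6: 11000 XOR 11101 = 00101
  pos 8: 10100 XOR 11101 = 01001
  pos 9: 10011 XOR 11101 = 01110
  pos 10: 11101 XOR 11101 = 00000
Remainder = 0000 (zero — the frame passes the CRC check).

0000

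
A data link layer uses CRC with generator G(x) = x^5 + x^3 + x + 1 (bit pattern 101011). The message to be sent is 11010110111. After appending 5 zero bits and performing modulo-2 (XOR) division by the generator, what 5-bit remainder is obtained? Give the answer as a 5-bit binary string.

Append 5 zeros: 1101011011100000. Divide by 101011 (XOR where the leading bit is 1):
  pos 0: 110101 XOR 101011 = 011110
  pos 1: 111101 XOR 101011 = 010110
  pos 2: 101100 XOR 101011 = 000111
  pos 5: 111111 XOR 101011 = 010100
  pos 6: 101000 XOR 101011 = 000011
  pos 10: 110000 XOR 101011 = 011011
Remainder (last 5 bits) = 11011. This is the CRC / FCS.

11011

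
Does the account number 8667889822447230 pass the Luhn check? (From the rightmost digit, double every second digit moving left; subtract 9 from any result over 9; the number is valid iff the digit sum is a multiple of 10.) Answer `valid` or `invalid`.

invalid

From the right, keep odd positions and double even positions (subtract 9 from any doubled value over 9):
  doubled (positions 2,4,...): 6 5 8 4 9 7 3 7 → sum 49
  kept (positions 1,3,...): 0 2 4 2 8 8 7 6 → sum 37
Total = 86.
86 mod 10 = 6, so the number is invalid.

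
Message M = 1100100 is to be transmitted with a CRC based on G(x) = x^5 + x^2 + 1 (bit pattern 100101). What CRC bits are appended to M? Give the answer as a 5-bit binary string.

00010

Append 5 zeros: 110010000000. Divide by 100101 (XOR where the leading bit is 1):
  pos 0: 110010 XOR 100101 = 010111
  pos 1: 101110 XOR 100101 = 001011
  pos 3: 101100 XOR 100101 = 001001
  pos 5: 100100 XOR 100101 = 000001
Remainder (last 5 bits) = 00010. This is the CRC / FCS.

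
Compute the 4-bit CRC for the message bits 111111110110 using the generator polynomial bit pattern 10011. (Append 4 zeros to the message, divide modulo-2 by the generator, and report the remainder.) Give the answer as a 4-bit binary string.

Append 4 zeros: 1111111101100000. Divide by 10011 (XOR where the leading bit is 1):
  pos 0: 11111 XOR 10011 = 01100
  pos 1: 11001 XOR 10011 = 01010
  pos 2: 10101 XOR 10011 = 00110
  pos 4: 11010 XOR 10011 = 01001
  pos 5: 10011 XOR 10011 = 00000
  pos 10: 10000 XOR 10011 = 00011
Remainder (last 4 bits) = 0110. This is the CRC / FCS.

0110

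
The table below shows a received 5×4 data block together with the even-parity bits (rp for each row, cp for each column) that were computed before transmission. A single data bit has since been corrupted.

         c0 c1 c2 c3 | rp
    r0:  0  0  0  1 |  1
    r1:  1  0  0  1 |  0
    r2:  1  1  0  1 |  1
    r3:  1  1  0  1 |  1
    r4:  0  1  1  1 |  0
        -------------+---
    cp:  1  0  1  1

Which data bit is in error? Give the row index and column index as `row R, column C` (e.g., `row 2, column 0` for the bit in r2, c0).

Recompute each row's even parity and compare to rp:
  r0: data parity 1, sent rp 1 → ok
  r1: data parity 0, sent rp 0 → ok
  r2: data parity 1, sent rp 1 → ok
  r3: data parity 1, sent rp 1 → ok
  r4: data parity 1, sent rp 0 → mismatch
Recompute each column's even parity and compare to cp:
  c0: data parity 1, sent cp 1 → ok
  c1: data parity 1, sent cp 0 → mismatch
  c2: data parity 1, sent cp 1 → ok
  c3: data parity 1, sent cp 1 → ok
Exactly one row (r4) and one column (c1) fail → the flipped bit is at their intersection.

row 4, column 1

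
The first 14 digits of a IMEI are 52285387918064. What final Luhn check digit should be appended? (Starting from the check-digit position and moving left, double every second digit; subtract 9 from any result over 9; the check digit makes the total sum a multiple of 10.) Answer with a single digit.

Partial digits right→left: 4 6 0 8 1 9 7 8 3 5 8 2 2 5
Double every second digit counting from the check-digit position (so the 1st, 3rd, 5th, ... of the partial from the right).
  doubled (with −9 where >9): 8 0 2 5 6 7 4 → sum 32
  kept as-is: 6 8 9 8 5 2 5 → sum 43
Total = 32 + 43 = 75.
Check digit = (10 − (75 mod 10)) mod 10 = 5.

5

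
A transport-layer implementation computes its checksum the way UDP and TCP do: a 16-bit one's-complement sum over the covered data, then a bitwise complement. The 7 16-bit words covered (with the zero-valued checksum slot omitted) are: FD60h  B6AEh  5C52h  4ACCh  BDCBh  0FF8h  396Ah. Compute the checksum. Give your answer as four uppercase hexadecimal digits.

9DA3

One's-complement addition (fold any carry out of bit 15 back into bit 0):
  0xFD60 + 0xB6AE = 0x1B40E → wrap carry → 0xB40F
  0xB40F + 0x5C52 = 0x11061 → wrap carry → 0x1062
  0x1062 + 0x4ACC = 0x05B2E
  0x5B2E + 0xBDCB = 0x118F9 → wrap carry → 0x18FA
  0x18FA + 0x0FF8 = 0x028F2
  0x28F2 + 0x396A = 0x0625C
One's-complement sum = 0x625C.
Checksum = ~0x625C & 0xFFFF = 0x9DA3.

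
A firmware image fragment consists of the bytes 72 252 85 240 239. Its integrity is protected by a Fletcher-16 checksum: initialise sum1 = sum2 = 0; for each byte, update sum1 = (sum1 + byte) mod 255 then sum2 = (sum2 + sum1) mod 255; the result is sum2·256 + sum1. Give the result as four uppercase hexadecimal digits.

2F7B

Running sums (mod 255):
  after byte 0 (72): sum1=72, sum2=72
  after byte 1 (252): sum1=69, sum2=141
  after byte 2 (85): sum1=154, sum2=40
  after byte 3 (240): sum1=139, sum2=179
  after byte 4 (239): sum1=123, sum2=47
Checksum = sum2·256 + sum1 = 47·256 + 123 = 12155 = 0x2F7B.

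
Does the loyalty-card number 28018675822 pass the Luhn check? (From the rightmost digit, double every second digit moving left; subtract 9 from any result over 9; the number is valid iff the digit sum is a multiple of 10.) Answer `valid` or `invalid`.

From the right, keep odd positions and double even positions (subtract 9 from any doubled value over 9):
  doubled (positions 2,4,...): 4 1 3 2 7 → sum 17
  kept (positions 1,3,...): 2 8 7 8 0 2 → sum 27
Total = 44.
44 mod 10 = 4, so the number is invalid.

invalid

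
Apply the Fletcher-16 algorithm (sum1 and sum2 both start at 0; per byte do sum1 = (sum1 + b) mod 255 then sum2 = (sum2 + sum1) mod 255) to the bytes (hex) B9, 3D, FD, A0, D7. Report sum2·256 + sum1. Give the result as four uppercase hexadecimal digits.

A86D

Running sums (mod 255):
  after byte 0 (B9): sum1=185, sum2=185
  after byte 1 (3D): sum1=246, sum2=176
  after byte 2 (FD): sum1=244, sum2=165
  after byte 3 (A0): sum1=149, sum2=59
  after byte 4 (D7): sum1=109, sum2=168
Checksum = sum2·256 + sum1 = 168·256 + 109 = 43117 = 0xA86D.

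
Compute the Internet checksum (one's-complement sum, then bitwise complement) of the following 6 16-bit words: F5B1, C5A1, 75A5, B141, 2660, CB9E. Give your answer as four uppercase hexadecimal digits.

2BC6

One's-complement addition (fold any carry out of bit 15 back into bit 0):
  0xF5B1 + 0xC5A1 = 0x1BB52 → wrap carry → 0xBB53
  0xBB53 + 0x75A5 = 0x130F8 → wrap carry → 0x30F9
  0x30F9 + 0xB141 = 0x0E23A
  0xE23A + 0x2660 = 0x1089A → wrap carry → 0x089B
  0x089B + 0xCB9E = 0x0D439
One's-complement sum = 0xD439.
Checksum = ~0xD439 & 0xFFFF = 0x2BC6.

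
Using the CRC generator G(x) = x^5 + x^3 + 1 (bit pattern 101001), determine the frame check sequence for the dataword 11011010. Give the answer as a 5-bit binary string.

00100

Append 5 zeros: 1101101000000. Divide by 101001 (XOR where the leading bit is 1):
  pos 0: 110110 XOR 101001 = 011111
  pos 1: 111111 XOR 101001 = 010110
  pos 2: 101100 XOR 101001 = 000101
  pos 5: 101000 XOR 101001 = 000001
Remainder (last 5 bits) = 00100. This is the CRC / FCS.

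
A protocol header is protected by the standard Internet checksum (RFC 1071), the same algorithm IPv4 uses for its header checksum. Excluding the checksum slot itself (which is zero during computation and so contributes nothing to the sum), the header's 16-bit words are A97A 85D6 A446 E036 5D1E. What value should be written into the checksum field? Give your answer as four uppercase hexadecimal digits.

EF12

One's-complement addition (fold any carry out of bit 15 back into bit 0):
  0xA97A + 0x85D6 = 0x12F50 → wrap carry → 0x2F51
  0x2F51 + 0xA446 = 0x0D397
  0xD397 + 0xE036 = 0x1B3CD → wrap carry → 0xB3CE
  0xB3CE + 0x5D1E = 0x110EC → wrap carry → 0x10ED
One's-complement sum = 0x10ED.
Checksum = ~0x10ED & 0xFFFF = 0xEF12.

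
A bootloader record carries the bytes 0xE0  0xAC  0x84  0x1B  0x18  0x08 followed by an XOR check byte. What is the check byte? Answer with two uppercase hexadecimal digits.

XOR the bytes together:
  start with 0xE0
  0xE0 ⊕ 0xAC = 0x4C
  0x4C ⊕ 0x84 = 0xC8
  0xC8 ⊕ 0x1B = 0xD3
  0xD3 ⊕ 0x18 = 0xCB
  0xCB ⊕ 0x08 = 0xC3

C3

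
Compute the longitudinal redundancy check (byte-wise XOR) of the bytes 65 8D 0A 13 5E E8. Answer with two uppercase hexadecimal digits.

XOR the bytes together:
  start with 0x65
  0x65 ⊕ 0x8D = 0xE8
  0xE8 ⊕ 0x0A = 0xE2
  0xE2 ⊕ 0x13 = 0xF1
  0xF1 ⊕ 0x5E = 0xAF
  0xAF ⊕ 0xE8 = 0x47

47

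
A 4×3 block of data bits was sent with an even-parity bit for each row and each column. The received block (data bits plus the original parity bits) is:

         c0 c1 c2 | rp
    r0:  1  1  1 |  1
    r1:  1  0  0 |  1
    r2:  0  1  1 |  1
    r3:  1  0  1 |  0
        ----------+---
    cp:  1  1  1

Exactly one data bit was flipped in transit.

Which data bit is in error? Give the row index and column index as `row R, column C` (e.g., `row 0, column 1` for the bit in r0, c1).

Recompute each row's even parity and compare to rp:
  r0: data parity 1, sent rp 1 → ok
  r1: data parity 1, sent rp 1 → ok
  r2: data parity 0, sent rp 1 → mismatch
  r3: data parity 0, sent rp 0 → ok
Recompute each column's even parity and compare to cp:
  c0: data parity 1, sent cp 1 → ok
  c1: data parity 0, sent cp 1 → mismatch
  c2: data parity 1, sent cp 1 → ok
Exactly one row (r2) and one column (c1) fail → the flipped bit is at their intersection.

row 2, column 1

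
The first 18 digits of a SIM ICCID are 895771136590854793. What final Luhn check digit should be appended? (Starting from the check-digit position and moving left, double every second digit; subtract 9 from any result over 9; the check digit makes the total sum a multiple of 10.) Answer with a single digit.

Partial digits right→left: 3 9 7 4 5 8 0 9 5 6 3 1 1 7 7 5 9 8
Double every second digit counting from the check-digit position (so the 1st, 3rd, 5th, ... of the partial from the right).
  doubled (with −9 where >9): 6 5 1 0 1 6 2 5 9 → sum 35
  kept as-is: 9 4 8 9 6 1 7 5 8 → sum 57
Total = 35 + 57 = 92.
Check digit = (10 − (92 mod 10)) mod 10 = 8.

8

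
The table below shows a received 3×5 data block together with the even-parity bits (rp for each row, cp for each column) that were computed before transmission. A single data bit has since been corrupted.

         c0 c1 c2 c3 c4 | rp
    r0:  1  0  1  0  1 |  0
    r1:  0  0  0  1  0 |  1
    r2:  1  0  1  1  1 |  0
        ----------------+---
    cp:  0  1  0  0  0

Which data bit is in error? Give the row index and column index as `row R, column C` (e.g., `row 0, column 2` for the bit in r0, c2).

row 0, column 1

Recompute each row's even parity and compare to rp:
  r0: data parity 1, sent rp 0 → mismatch
  r1: data parity 1, sent rp 1 → ok
  r2: data parity 0, sent rp 0 → ok
Recompute each column's even parity and compare to cp:
  c0: data parity 0, sent cp 0 → ok
  c1: data parity 0, sent cp 1 → mismatch
  c2: data parity 0, sent cp 0 → ok
  c3: data parity 0, sent cp 0 → ok
  c4: data parity 0, sent cp 0 → ok
Exactly one row (r0) and one column (c1) fail → the flipped bit is at their intersection.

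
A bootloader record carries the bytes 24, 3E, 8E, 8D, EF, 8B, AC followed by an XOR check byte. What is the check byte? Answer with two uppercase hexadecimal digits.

XOR the bytes together:
  start with 0x24
  0x24 ⊕ 0x3E = 0x1A
  0x1A ⊕ 0x8E = 0x94
  0x94 ⊕ 0x8D = 0x19
  0x19 ⊕ 0xEF = 0xF6
  0xF6 ⊕ 0x8B = 0x7D
  0x7D ⊕ 0xAC = 0xD1

D1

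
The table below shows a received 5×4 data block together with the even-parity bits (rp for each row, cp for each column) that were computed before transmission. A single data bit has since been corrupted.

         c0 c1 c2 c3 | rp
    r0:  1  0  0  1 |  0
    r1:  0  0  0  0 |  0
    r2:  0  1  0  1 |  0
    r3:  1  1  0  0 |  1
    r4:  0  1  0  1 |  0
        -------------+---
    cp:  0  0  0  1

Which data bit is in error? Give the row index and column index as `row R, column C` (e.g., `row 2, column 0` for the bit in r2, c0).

Recompute each row's even parity and compare to rp:
  r0: data parity 0, sent rp 0 → ok
  r1: data parity 0, sent rp 0 → ok
  r2: data parity 0, sent rp 0 → ok
  r3: data parity 0, sent rp 1 → mismatch
  r4: data parity 0, sent rp 0 → ok
Recompute each column's even parity and compare to cp:
  c0: data parity 0, sent cp 0 → ok
  c1: data parity 1, sent cp 0 → mismatch
  c2: data parity 0, sent cp 0 → ok
  c3: data parity 1, sent cp 1 → ok
Exactly one row (r3) and one column (c1) fail → the flipped bit is at their intersection.

row 3, column 1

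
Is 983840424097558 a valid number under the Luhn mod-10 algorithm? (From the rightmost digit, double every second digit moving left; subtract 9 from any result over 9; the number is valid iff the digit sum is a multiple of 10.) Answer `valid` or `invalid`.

valid

From the right, keep odd positions and double even positions (subtract 9 from any doubled value over 9):
  doubled (positions 2,4,...): 1 5 0 4 0 7 7 → sum 24
  kept (positions 1,3,...): 8 5 9 4 4 4 3 9 → sum 46
Total = 70.
70 mod 10 = 0, so the number is valid.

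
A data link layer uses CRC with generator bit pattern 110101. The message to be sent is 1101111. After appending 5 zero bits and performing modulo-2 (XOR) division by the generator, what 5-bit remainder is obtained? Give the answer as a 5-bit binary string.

Append 5 zeros: 110111100000. Divide by 110101 (XOR where the leading bit is 1):
  pos 0: 110111 XOR 110101 = 000010
  pos 4: 101000 XOR 110101 = 011101
  pos 5: 111010 XOR 110101 = 001111
Remainder (last 5 bits) = 11110. This is the CRC / FCS.

11110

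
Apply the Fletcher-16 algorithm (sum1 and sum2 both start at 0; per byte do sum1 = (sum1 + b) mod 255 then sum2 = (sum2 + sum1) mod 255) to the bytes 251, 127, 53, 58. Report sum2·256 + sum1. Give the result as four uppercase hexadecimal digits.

Running sums (mod 255):
  after byte 0 (251): sum1=251, sum2=251
  after byte 1 (127): sum1=123, sum2=119
  after byte 2 (53): sum1=176, sum2=40
  after byte 3 (58): sum1=234, sum2=19
Checksum = sum2·256 + sum1 = 19·256 + 234 = 5098 = 0x13EA.

13EA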